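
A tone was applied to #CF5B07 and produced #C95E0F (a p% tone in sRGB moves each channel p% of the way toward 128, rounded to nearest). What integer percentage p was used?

#CF5B07 is rgb(207, 91, 7); #C95E0F is rgb(201, 94, 15).
On the B channel (widest range): 15 ≈ 7 + (p/100)(128 − 7), so p ≈ 100×(15 − 7)/(128 − 7) = 800/121 = 6.61.
p = 7 reproduces all three channels after rounding.

7%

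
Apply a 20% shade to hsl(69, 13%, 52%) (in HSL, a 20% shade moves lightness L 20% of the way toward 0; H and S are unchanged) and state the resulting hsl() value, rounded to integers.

L moves 20% from 52 toward 0: 52 − 10.4 = 41.6 → 42.
H and S are unchanged.

hsl(69, 13%, 42%)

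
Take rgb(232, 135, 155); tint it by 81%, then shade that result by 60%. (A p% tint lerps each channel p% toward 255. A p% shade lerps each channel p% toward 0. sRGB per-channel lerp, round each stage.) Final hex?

Per channel, c → c + 0.81(255 − c):
  R: 232 + 0.81×(255−232) = 232 + 18.63 = 250.63 → 251
  G: 135 + 97.2 = 232.2 → 232
  B: 155 + 81 = 236 → 236
After the tint: rgb(251, 232, 236) = #FBE8EC.
A 60% shade moves each channel 60% toward 0:
  R: 251 − 150.6 = 100.4 → 100
  G: 232 − 139.2 = 92.8 → 93
  B: 236 + 0.6×(0−236) = 236 − 141.6 = 94.4 → 94
rgb(100, 93, 94) = #645D5E.

#645D5E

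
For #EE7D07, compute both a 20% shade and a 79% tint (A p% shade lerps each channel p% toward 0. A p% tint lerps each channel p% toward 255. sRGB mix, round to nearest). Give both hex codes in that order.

#BE6406, #FBE4CB

#EE7D07 is rgb(238, 125, 7).
20% shade:
  R: 238 + 0.2×(0−238) = 238 − 47.6 = 190.4 → 190
  G: 125 − 25 = 100 → 100
  B: 7 − 1.4 = 5.6 → 6
  → #BE6406
79% tint:
  R: 238 + 0.79×(255−238) = 238 + 13.43 = 251.43 → 251
  G: 125 + 102.7 = 227.7 → 228
  B: 7 + 195.92 = 202.92 → 203
  → #FBE4CB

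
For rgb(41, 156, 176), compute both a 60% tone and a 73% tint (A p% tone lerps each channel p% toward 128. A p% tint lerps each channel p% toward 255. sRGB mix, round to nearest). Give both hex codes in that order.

60% tone:
  R: 41 + 0.6×(128−41) = 41 + 52.2 = 93.2 → 93
  G: 156 − 16.8 = 139.2 → 139
  B: 176 − 28.8 = 147.2 → 147
  → #5d8b93
73% tint:
  R: 41 + 0.73×(255−41) = 41 + 156.22 = 197.22 → 197
  G: 156 + 72.27 = 228.27 → 228
  B: 176 + 0.73×(255−176) = 176 + 57.67 = 233.67 → 234
  → #c5e4ea

#5d8b93, #c5e4ea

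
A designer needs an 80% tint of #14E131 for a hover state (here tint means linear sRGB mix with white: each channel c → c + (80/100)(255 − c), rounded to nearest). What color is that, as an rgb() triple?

#14E131 is rgb(20, 225, 49).
An 80% tint moves each channel 80% toward 255:
  R: 20 + 188 = 208 → 208
  G: 225 + 24 = 249 → 249
  B: 49 + 164.8 = 213.8 → 214

rgb(208, 249, 214)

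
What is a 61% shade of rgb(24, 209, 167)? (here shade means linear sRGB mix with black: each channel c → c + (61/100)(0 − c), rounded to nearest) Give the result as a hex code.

#095241

A 61% shade moves each channel 61% toward 0:
  R: 24 + 0.61×(0−24) = 24 − 14.64 = 9.36 → 9
  G: 209 − 127.49 = 81.51 → 82
  B: 167 − 101.87 = 65.13 → 65
rgb(9, 82, 65) = #095241.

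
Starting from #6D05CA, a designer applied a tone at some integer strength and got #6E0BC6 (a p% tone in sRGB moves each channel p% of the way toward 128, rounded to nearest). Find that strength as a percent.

5%

#6D05CA is rgb(109, 5, 202); #6E0BC6 is rgb(110, 11, 198).
On the G channel (widest range): 11 ≈ 5 + (p/100)(128 − 5), so p ≈ 100×(11 − 5)/(128 − 5) = 600/123 = 4.88.
p = 5 reproduces all three channels after rounding.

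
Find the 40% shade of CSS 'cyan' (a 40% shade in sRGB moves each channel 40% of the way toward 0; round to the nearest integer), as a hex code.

CSS cyan is rgb(0, 255, 255).
Per channel, c → c + 0.4(0 − c):
  R: 0 + 0.4×(0−0) = 0 + 0 = 0 → 0
  G: 255 − 102 = 153 → 153
  B: 255 + 0.4×(0−255) = 255 − 102 = 153 → 153
rgb(0, 153, 153) = #009999.

#009999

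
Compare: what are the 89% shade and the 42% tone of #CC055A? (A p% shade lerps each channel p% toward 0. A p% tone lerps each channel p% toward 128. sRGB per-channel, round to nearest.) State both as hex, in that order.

#16010A, #AC396A

#CC055A is rgb(204, 5, 90).
89% shade:
  R: 204 − 181.56 = 22.44 → 22
  G: 5 + 0.89×(0−5) = 5 − 4.45 = 0.55 → 1
  B: 90 − 80.1 = 9.9 → 10
  → #16010A
42% tone:
  R: 204 − 31.92 = 172.08 → 172
  G: 5 + 0.42×(128−5) = 5 + 51.66 = 56.66 → 57
  B: 90 + 0.42×(128−90) = 90 + 15.96 = 105.96 → 106
  → #AC396A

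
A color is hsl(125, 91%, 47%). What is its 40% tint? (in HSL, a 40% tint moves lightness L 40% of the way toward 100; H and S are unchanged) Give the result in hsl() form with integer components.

L moves 40% from 47 toward 100: 47 + 21.2 = 68.2 → 68.
H and S are unchanged.

hsl(125, 91%, 68%)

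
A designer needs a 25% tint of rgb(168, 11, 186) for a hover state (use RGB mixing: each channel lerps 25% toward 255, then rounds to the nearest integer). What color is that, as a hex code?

A 25% tint moves each channel 25% toward 255:
  R: 168 + 21.75 = 189.75 → 190
  G: 11 + 61 = 72 → 72
  B: 186 + 0.25×(255−186) = 186 + 17.25 = 203.25 → 203
rgb(190, 72, 203) = #BE48CB.

#BE48CB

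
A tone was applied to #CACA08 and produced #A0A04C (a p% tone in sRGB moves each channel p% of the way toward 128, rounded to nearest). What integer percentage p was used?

57%

#CACA08 is rgb(202, 202, 8); #A0A04C is rgb(160, 160, 76).
On the B channel (widest range): 76 ≈ 8 + (p/100)(128 − 8), so p ≈ 100×(76 − 8)/(128 − 8) = 6800/120 = 56.67.
p = 57 reproduces all three channels after rounding.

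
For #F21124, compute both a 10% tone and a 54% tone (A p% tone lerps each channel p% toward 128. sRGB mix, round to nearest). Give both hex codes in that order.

#E71C2D, #B44D56

#F21124 is rgb(242, 17, 36).
10% tone:
  R: 242 − 11.4 = 230.6 → 231
  G: 17 + 0.1×(128−17) = 17 + 11.1 = 28.1 → 28
  B: 36 + 0.1×(128−36) = 36 + 9.2 = 45.2 → 45
  → #E71C2D
54% tone:
  R: 242 − 61.56 = 180.44 → 180
  G: 17 + 59.94 = 76.94 → 77
  B: 36 + 49.68 = 85.68 → 86
  → #B44D56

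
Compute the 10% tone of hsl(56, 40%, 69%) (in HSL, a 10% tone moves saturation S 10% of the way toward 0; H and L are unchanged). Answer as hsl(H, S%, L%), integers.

hsl(56, 36%, 69%)

S moves 10% from 40 toward 0: 40 − 4 = 36 → 36.
H and L are unchanged.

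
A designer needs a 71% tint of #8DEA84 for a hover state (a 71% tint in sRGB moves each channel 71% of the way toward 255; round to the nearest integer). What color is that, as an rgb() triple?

rgb(222, 249, 219)

#8DEA84 is rgb(141, 234, 132).
Per channel, c → c + 0.71(255 − c):
  R: 141 + 0.71×(255−141) = 141 + 80.94 = 221.94 → 222
  G: 234 + 14.91 = 248.91 → 249
  B: 132 + 87.33 = 219.33 → 219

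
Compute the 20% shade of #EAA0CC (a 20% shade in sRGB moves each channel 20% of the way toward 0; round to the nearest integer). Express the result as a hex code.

#EAA0CC is rgb(234, 160, 204).
Lerp each channel 20% toward 0:
  R: 234 + 0.2×(0−234) = 234 − 46.8 = 187.2 → 187
  G: 160 − 32 = 128 → 128
  B: 204 + 0.2×(0−204) = 204 − 40.8 = 163.2 → 163
rgb(187, 128, 163) = #BB80A3.

#BB80A3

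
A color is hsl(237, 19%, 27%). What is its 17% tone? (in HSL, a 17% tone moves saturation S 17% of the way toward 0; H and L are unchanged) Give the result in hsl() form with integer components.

S moves 17% from 19 toward 0: 19 − 3.23 = 15.77 → 16.
H and L are unchanged.

hsl(237, 16%, 27%)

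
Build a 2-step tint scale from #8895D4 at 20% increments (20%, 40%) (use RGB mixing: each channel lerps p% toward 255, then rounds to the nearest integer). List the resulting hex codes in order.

#A0AADD, #B8BFE5

#8895D4 is rgb(136, 149, 212).
20%: (136 + 23.8 = 159.8→160, 149 + 21.2 = 170.2→170, 212 + 8.6 = 220.6→221) → #A0AADD
40%: (136 + 47.6 = 183.6→184, 149 + 42.4 = 191.4→191, 212 + 17.2 = 229.2→229) → #B8BFE5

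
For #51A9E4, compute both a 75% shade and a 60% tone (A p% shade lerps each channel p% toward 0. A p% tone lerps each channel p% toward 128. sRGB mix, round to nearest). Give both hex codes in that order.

#142A39, #6D90A8

#51A9E4 is rgb(81, 169, 228).
75% shade:
  R: 81 + 0.75×(0−81) = 81 − 60.75 = 20.25 → 20
  G: 169 − 126.75 = 42.25 → 42
  B: 228 + 0.75×(0−228) = 228 − 171 = 57 → 57
  → #142A39
60% tone:
  R: 81 + 0.6×(128−81) = 81 + 28.2 = 109.2 → 109
  G: 169 + 0.6×(128−169) = 169 − 24.6 = 144.4 → 144
  B: 228 − 60 = 168 → 168
  → #6D90A8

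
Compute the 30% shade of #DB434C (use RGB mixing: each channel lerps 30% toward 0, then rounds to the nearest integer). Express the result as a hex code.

#992F35

#DB434C is rgb(219, 67, 76).
A 30% shade moves each channel 30% toward 0:
  R: 219 − 65.7 = 153.3 → 153
  G: 67 + 0.3×(0−67) = 67 − 20.1 = 46.9 → 47
  B: 76 + 0.3×(0−76) = 76 − 22.8 = 53.2 → 53
rgb(153, 47, 53) = #992F35.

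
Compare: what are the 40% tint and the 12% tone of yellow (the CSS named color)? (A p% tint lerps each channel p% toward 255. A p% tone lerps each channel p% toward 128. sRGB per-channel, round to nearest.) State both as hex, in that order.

CSS yellow is rgb(255, 255, 0).
40% tint:
  R: 255 + 0 = 255 → 255
  G: 255 + 0 = 255 → 255
  B: 0 + 0.4×(255−0) = 0 + 102 = 102 → 102
  → #FFFF66
12% tone:
  R: 255 − 15.24 = 239.76 → 240
  G: 255 − 15.24 = 239.76 → 240
  B: 0 + 15.36 = 15.36 → 15
  → #F0F00F

#FFFF66, #F0F00F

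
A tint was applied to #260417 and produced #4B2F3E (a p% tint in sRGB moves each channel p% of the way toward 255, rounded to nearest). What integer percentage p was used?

#260417 is rgb(38, 4, 23); #4B2F3E is rgb(75, 47, 62).
On the G channel (widest range): 47 ≈ 4 + (p/100)(255 − 4), so p ≈ 100×(47 − 4)/(255 − 4) = 4300/251 = 17.13.
p = 17 reproduces all three channels after rounding.

17%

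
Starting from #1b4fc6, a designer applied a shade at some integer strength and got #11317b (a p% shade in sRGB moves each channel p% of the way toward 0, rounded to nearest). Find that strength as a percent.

38%

#1b4fc6 is rgb(27, 79, 198); #11317b is rgb(17, 49, 123).
On the B channel (widest range): 123 ≈ 198 + (p/100)(0 − 198), so p ≈ 100×(123 − 198)/(0 − 198) = -7500/-198 = 37.88.
p = 38 reproduces all three channels after rounding.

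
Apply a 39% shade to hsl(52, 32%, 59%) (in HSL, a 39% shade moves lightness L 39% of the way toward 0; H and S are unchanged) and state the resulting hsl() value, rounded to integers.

hsl(52, 32%, 36%)

L moves 39% from 59 toward 0: 59 − 23.01 = 35.99 → 36.
H and S are unchanged.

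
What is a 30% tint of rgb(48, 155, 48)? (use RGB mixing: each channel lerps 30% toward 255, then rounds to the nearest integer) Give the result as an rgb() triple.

rgb(110, 185, 110)

Per channel, c → c + 0.3(255 − c):
  R: 48 + 0.3×(255−48) = 48 + 62.1 = 110.1 → 110
  G: 155 + 0.3×(255−155) = 155 + 30 = 185 → 185
  B: 48 + 62.1 = 110.1 → 110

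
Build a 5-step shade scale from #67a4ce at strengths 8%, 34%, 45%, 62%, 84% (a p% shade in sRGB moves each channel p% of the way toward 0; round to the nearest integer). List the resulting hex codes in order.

#67a4ce is rgb(103, 164, 206).
8%: (103 − 8.24 = 94.76→95, 164 − 13.12 = 150.88→151, 206 − 16.48 = 189.52→190) → #5f97be
34%: (103 − 35.02 = 67.98→68, 164 − 55.76 = 108.24→108, 206 − 70.04 = 135.96→136) → #446c88
45%: (103 − 46.35 = 56.65→57, 164 − 73.8 = 90.2→90, 206 − 92.7 = 113.3→113) → #395a71
62%: (103 − 63.86 = 39.14→39, 164 − 101.68 = 62.32→62, 206 − 127.72 = 78.28→78) → #273e4e
84%: (103 − 86.52 = 16.48→16, 164 − 137.76 = 26.24→26, 206 − 173.04 = 32.96→33) → #101a21

#5f97be, #446c88, #395a71, #273e4e, #101a21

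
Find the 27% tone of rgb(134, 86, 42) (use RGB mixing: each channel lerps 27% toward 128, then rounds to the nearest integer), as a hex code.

A 27% tone moves each channel 27% toward 128:
  R: 134 + 0.27×(128−134) = 134 − 1.62 = 132.38 → 132
  G: 86 + 0.27×(128−86) = 86 + 11.34 = 97.34 → 97
  B: 42 + 0.27×(128−42) = 42 + 23.22 = 65.22 → 65
rgb(132, 97, 65) = #846141.

#846141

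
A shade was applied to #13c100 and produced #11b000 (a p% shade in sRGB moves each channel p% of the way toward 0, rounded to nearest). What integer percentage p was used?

9%

#13c100 is rgb(19, 193, 0); #11b000 is rgb(17, 176, 0).
On the G channel (widest range): 176 ≈ 193 + (p/100)(0 − 193), so p ≈ 100×(176 − 193)/(0 − 193) = -1700/-193 = 8.81.
p = 9 reproduces all three channels after rounding.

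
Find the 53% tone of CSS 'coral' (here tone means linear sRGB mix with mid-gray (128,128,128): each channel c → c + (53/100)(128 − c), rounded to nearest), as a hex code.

CSS coral is rgb(255, 127, 80).
Lerp each channel 53% toward 128:
  R: 255 + 0.53×(128−255) = 255 − 67.31 = 187.69 → 188
  G: 127 + 0.53×(128−127) = 127 + 0.53 = 127.53 → 128
  B: 80 + 0.53×(128−80) = 80 + 25.44 = 105.44 → 105
rgb(188, 128, 105) = #BC8069.

#BC8069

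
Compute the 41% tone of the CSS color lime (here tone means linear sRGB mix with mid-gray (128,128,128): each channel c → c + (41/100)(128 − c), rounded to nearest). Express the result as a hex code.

#34CB34

CSS lime is rgb(0, 255, 0).
Lerp each channel 41% toward 128:
  R: 0 + 0.41×(128−0) = 0 + 52.48 = 52.48 → 52
  G: 255 − 52.07 = 202.93 → 203
  B: 0 + 52.48 = 52.48 → 52
rgb(52, 203, 52) = #34CB34.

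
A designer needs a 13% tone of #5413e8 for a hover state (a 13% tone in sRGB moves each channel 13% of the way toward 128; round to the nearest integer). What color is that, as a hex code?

#5a21da

#5413e8 is rgb(84, 19, 232).
Lerp each channel 13% toward 128:
  R: 84 + 0.13×(128−84) = 84 + 5.72 = 89.72 → 90
  G: 19 + 0.13×(128−19) = 19 + 14.17 = 33.17 → 33
  B: 232 + 0.13×(128−232) = 232 − 13.52 = 218.48 → 218
rgb(90, 33, 218) = #5a21da.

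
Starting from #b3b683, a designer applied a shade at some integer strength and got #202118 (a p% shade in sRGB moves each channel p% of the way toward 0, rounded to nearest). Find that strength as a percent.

#b3b683 is rgb(179, 182, 131); #202118 is rgb(32, 33, 24).
On the G channel (widest range): 33 ≈ 182 + (p/100)(0 − 182), so p ≈ 100×(33 − 182)/(0 − 182) = -14900/-182 = 81.87.
p = 82 reproduces all three channels after rounding.

82%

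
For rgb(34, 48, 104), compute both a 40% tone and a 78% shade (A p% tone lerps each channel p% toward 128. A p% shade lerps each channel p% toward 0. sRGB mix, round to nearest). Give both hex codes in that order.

#485072, #070B17

40% tone:
  R: 34 + 0.4×(128−34) = 34 + 37.6 = 71.6 → 72
  G: 48 + 0.4×(128−48) = 48 + 32 = 80 → 80
  B: 104 + 0.4×(128−104) = 104 + 9.6 = 113.6 → 114
  → #485072
78% shade:
  R: 34 − 26.52 = 7.48 → 7
  G: 48 + 0.78×(0−48) = 48 − 37.44 = 10.56 → 11
  B: 104 − 81.12 = 22.88 → 23
  → #070B17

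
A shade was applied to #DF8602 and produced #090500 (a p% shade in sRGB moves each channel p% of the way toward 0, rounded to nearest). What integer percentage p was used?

#DF8602 is rgb(223, 134, 2); #090500 is rgb(9, 5, 0).
On the R channel (widest range): 9 ≈ 223 + (p/100)(0 − 223), so p ≈ 100×(9 − 223)/(0 − 223) = -21400/-223 = 95.96.
p = 96 reproduces all three channels after rounding.

96%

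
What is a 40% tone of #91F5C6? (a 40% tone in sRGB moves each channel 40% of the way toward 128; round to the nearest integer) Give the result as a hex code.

#91F5C6 is rgb(145, 245, 198).
Per channel, c → c + 0.4(128 − c):
  R: 145 + 0.4×(128−145) = 145 − 6.8 = 138.2 → 138
  G: 245 − 46.8 = 198.2 → 198
  B: 198 + 0.4×(128−198) = 198 − 28 = 170 → 170
rgb(138, 198, 170) = #8AC6AA.

#8AC6AA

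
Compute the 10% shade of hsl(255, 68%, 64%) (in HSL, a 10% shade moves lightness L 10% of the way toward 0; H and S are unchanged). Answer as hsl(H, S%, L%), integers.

hsl(255, 68%, 58%)

L moves 10% from 64 toward 0: 64 − 6.4 = 57.6 → 58.
H and S are unchanged.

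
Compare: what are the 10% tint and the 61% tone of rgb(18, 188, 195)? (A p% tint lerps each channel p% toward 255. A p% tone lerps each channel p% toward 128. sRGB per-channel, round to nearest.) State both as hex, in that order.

10% tint:
  R: 18 + 23.7 = 41.7 → 42
  G: 188 + 0.1×(255−188) = 188 + 6.7 = 194.7 → 195
  B: 195 + 6 = 201 → 201
  → #2ac3c9
61% tone:
  R: 18 + 67.1 = 85.1 → 85
  G: 188 − 36.6 = 151.4 → 151
  B: 195 + 0.61×(128−195) = 195 − 40.87 = 154.13 → 154
  → #55979a

#2ac3c9, #55979a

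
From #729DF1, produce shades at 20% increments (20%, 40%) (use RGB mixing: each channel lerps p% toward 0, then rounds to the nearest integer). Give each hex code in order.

#729DF1 is rgb(114, 157, 241).
20%: (114 − 22.8 = 91.2→91, 157 − 31.4 = 125.6→126, 241 − 48.2 = 192.8→193) → #5B7EC1
40%: (114 − 45.6 = 68.4→68, 157 − 62.8 = 94.2→94, 241 − 96.4 = 144.6→145) → #445E91

#5B7EC1, #445E91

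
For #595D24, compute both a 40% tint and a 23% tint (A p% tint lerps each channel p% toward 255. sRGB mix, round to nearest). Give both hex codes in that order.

#595D24 is rgb(89, 93, 36).
40% tint:
  R: 89 + 0.4×(255−89) = 89 + 66.4 = 155.4 → 155
  G: 93 + 64.8 = 157.8 → 158
  B: 36 + 87.6 = 123.6 → 124
  → #9B9E7C
23% tint:
  R: 89 + 0.23×(255−89) = 89 + 38.18 = 127.18 → 127
  G: 93 + 0.23×(255−93) = 93 + 37.26 = 130.26 → 130
  B: 36 + 0.23×(255−36) = 36 + 50.37 = 86.37 → 86
  → #7F8256

#9B9E7C, #7F8256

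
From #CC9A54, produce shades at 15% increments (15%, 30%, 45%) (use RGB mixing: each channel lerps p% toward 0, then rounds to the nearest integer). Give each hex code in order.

#CC9A54 is rgb(204, 154, 84).
15%: (204 − 30.6 = 173.4→173, 154 − 23.1 = 130.9→131, 84 − 12.6 = 71.4→71) → #AD8347
30%: (204 − 61.2 = 142.8→143, 154 − 46.2 = 107.8→108, 84 − 25.2 = 58.8→59) → #8F6C3B
45%: (204 − 91.8 = 112.2→112, 154 − 69.3 = 84.7→85, 84 − 37.8 = 46.2→46) → #70552E

#AD8347, #8F6C3B, #70552E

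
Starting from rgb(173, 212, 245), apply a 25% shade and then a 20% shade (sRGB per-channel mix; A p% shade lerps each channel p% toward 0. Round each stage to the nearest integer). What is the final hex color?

#687F93

A 25% shade moves each channel 25% toward 0:
  R: 173 − 43.25 = 129.75 → 130
  G: 212 + 0.25×(0−212) = 212 − 53 = 159 → 159
  B: 245 + 0.25×(0−245) = 245 − 61.25 = 183.75 → 184
After the shade: rgb(130, 159, 184) = #829FB8.
Per channel, c → c + 0.2(0 − c):
  R: 130 − 26 = 104 → 104
  G: 159 + 0.2×(0−159) = 159 − 31.8 = 127.2 → 127
  B: 184 − 36.8 = 147.2 → 147
rgb(104, 127, 147) = #687F93.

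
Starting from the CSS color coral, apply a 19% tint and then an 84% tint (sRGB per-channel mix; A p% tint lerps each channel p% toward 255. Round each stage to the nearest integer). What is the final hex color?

#ffeee8

CSS coral is rgb(255, 127, 80).
Lerp each channel 19% toward 255:
  R: 255 + 0 = 255 → 255
  G: 127 + 24.32 = 151.32 → 151
  B: 80 + 0.19×(255−80) = 80 + 33.25 = 113.25 → 113
After the tint: rgb(255, 151, 113) = #ff9771.
An 84% tint moves each channel 84% toward 255:
  R: 255 + 0.84×(255−255) = 255 + 0 = 255 → 255
  G: 151 + 0.84×(255−151) = 151 + 87.36 = 238.36 → 238
  B: 113 + 0.84×(255−113) = 113 + 119.28 = 232.28 → 232
rgb(255, 238, 232) = #ffeee8.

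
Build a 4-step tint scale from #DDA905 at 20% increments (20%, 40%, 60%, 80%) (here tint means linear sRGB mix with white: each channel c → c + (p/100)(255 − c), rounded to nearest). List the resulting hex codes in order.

#E4BA37, #EBCB69, #F1DD9B, #F8EECD

#DDA905 is rgb(221, 169, 5).
20%: (221 + 6.8 = 227.8→228, 169 + 17.2 = 186.2→186, 5 + 50 = 55→55) → #E4BA37
40%: (221 + 13.6 = 234.6→235, 169 + 34.4 = 203.4→203, 5 + 100 = 105→105) → #EBCB69
60%: (221 + 20.4 = 241.4→241, 169 + 51.6 = 220.6→221, 5 + 150 = 155→155) → #F1DD9B
80%: (221 + 27.2 = 248.2→248, 169 + 68.8 = 237.8→238, 5 + 200 = 205→205) → #F8EECD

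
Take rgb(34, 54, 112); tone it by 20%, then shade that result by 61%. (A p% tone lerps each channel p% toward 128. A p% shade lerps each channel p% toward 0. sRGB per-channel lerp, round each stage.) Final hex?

Lerp each channel 20% toward 128:
  R: 34 + 18.8 = 52.8 → 53
  G: 54 + 0.2×(128−54) = 54 + 14.8 = 68.8 → 69
  B: 112 + 3.2 = 115.2 → 115
After the tone: rgb(53, 69, 115) = #354573.
Lerp each channel 61% toward 0:
  R: 53 + 0.61×(0−53) = 53 − 32.33 = 20.67 → 21
  G: 69 − 42.09 = 26.91 → 27
  B: 115 + 0.61×(0−115) = 115 − 70.15 = 44.85 → 45
rgb(21, 27, 45) = #151b2d.

#151b2d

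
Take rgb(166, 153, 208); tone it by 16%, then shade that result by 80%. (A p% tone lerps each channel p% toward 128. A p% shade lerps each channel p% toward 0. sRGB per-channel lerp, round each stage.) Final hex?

#201E27

Per channel, c → c + 0.16(128 − c):
  R: 166 + 0.16×(128−166) = 166 − 6.08 = 159.92 → 160
  G: 153 + 0.16×(128−153) = 153 − 4 = 149 → 149
  B: 208 + 0.16×(128−208) = 208 − 12.8 = 195.2 → 195
After the tone: rgb(160, 149, 195) = #A095C3.
Lerp each channel 80% toward 0:
  R: 160 − 128 = 32 → 32
  G: 149 − 119.2 = 29.8 → 30
  B: 195 + 0.8×(0−195) = 195 − 156 = 39 → 39
rgb(32, 30, 39) = #201E27.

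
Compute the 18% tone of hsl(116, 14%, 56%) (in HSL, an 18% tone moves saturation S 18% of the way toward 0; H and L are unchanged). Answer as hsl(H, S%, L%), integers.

S moves 18% from 14 toward 0: 14 − 2.52 = 11.48 → 11.
H and L are unchanged.

hsl(116, 11%, 56%)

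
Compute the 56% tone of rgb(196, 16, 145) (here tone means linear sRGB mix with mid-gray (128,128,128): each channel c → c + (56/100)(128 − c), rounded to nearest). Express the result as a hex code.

Per channel, c → c + 0.56(128 − c):
  R: 196 − 38.08 = 157.92 → 158
  G: 16 + 62.72 = 78.72 → 79
  B: 145 − 9.52 = 135.48 → 135
rgb(158, 79, 135) = #9e4f87.

#9e4f87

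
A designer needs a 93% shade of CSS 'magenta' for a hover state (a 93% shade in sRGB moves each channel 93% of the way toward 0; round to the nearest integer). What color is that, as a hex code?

CSS magenta is rgb(255, 0, 255).
Per channel, c → c + 0.93(0 − c):
  R: 255 − 237.15 = 17.85 → 18
  G: 0 + 0.93×(0−0) = 0 + 0 = 0 → 0
  B: 255 + 0.93×(0−255) = 255 − 237.15 = 17.85 → 18
rgb(18, 0, 18) = #120012.

#120012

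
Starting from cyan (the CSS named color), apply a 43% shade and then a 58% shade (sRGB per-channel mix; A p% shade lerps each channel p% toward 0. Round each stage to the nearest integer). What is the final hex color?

CSS cyan is rgb(0, 255, 255).
Per channel, c → c + 0.43(0 − c):
  R: 0 + 0 = 0 → 0
  G: 255 + 0.43×(0−255) = 255 − 109.65 = 145.35 → 145
  B: 255 + 0.43×(0−255) = 255 − 109.65 = 145.35 → 145
After the shade: rgb(0, 145, 145) = #009191.
Per channel, c → c + 0.58(0 − c):
  R: 0 + 0.58×(0−0) = 0 + 0 = 0 → 0
  G: 145 − 84.1 = 60.9 → 61
  B: 145 + 0.58×(0−145) = 145 − 84.1 = 60.9 → 61
rgb(0, 61, 61) = #003d3d.

#003d3d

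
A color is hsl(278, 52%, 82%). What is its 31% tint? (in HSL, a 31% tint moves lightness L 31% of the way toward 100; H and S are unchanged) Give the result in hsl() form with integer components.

L moves 31% from 82 toward 100: 82 + 5.58 = 87.58 → 88.
H and S are unchanged.

hsl(278, 52%, 88%)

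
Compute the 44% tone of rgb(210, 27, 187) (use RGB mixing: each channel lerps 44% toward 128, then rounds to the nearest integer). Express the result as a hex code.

#AE47A1

Per channel, c → c + 0.44(128 − c):
  R: 210 − 36.08 = 173.92 → 174
  G: 27 + 0.44×(128−27) = 27 + 44.44 = 71.44 → 71
  B: 187 − 25.96 = 161.04 → 161
rgb(174, 71, 161) = #AE47A1.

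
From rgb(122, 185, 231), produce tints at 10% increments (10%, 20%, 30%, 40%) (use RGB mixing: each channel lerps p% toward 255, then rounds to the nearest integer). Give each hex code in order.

#87C0E9, #95C7EC, #A2CEEE, #AFD5F1

10%: (122 + 13.3 = 135.3→135, 185 + 7 = 192→192, 231 + 2.4 = 233.4→233) → #87C0E9
20%: (122 + 26.6 = 148.6→149, 185 + 14 = 199→199, 231 + 4.8 = 235.8→236) → #95C7EC
30%: (122 + 39.9 = 161.9→162, 185 + 21 = 206→206, 231 + 7.2 = 238.2→238) → #A2CEEE
40%: (122 + 53.2 = 175.2→175, 185 + 28 = 213→213, 231 + 9.6 = 240.6→241) → #AFD5F1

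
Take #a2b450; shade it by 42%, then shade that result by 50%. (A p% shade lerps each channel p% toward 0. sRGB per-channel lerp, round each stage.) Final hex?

#2f3417

#a2b450 is rgb(162, 180, 80).
Per channel, c → c + 0.42(0 − c):
  R: 162 + 0.42×(0−162) = 162 − 68.04 = 93.96 → 94
  G: 180 − 75.6 = 104.4 → 104
  B: 80 + 0.42×(0−80) = 80 − 33.6 = 46.4 → 46
After the shade: rgb(94, 104, 46) = #5e682e.
Lerp each channel 50% toward 0:
  R: 94 + 0.5×(0−94) = 94 − 47 = 47 → 47
  G: 104 − 52 = 52 → 52
  B: 46 + 0.5×(0−46) = 46 − 23 = 23 → 23
rgb(47, 52, 23) = #2f3417.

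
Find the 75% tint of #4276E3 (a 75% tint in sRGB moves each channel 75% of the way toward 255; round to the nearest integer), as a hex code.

#D0DDF8

#4276E3 is rgb(66, 118, 227).
Per channel, c → c + 0.75(255 − c):
  R: 66 + 141.75 = 207.75 → 208
  G: 118 + 0.75×(255−118) = 118 + 102.75 = 220.75 → 221
  B: 227 + 0.75×(255−227) = 227 + 21 = 248 → 248
rgb(208, 221, 248) = #D0DDF8.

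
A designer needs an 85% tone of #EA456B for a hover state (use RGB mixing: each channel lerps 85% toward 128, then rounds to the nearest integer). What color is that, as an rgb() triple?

#EA456B is rgb(234, 69, 107).
Per channel, c → c + 0.85(128 − c):
  R: 234 − 90.1 = 143.9 → 144
  G: 69 + 0.85×(128−69) = 69 + 50.15 = 119.15 → 119
  B: 107 + 17.85 = 124.85 → 125

rgb(144, 119, 125)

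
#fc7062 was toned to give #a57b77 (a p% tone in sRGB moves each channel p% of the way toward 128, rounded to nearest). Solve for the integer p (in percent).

#fc7062 is rgb(252, 112, 98); #a57b77 is rgb(165, 123, 119).
On the R channel (widest range): 165 ≈ 252 + (p/100)(128 − 252), so p ≈ 100×(165 − 252)/(128 − 252) = -8700/-124 = 70.16.
p = 70 reproduces all three channels after rounding.

70%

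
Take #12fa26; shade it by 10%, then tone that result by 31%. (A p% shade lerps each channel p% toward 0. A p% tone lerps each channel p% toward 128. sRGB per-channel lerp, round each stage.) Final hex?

#33c33f

#12fa26 is rgb(18, 250, 38).
A 10% shade moves each channel 10% toward 0:
  R: 18 + 0.1×(0−18) = 18 − 1.8 = 16.2 → 16
  G: 250 + 0.1×(0−250) = 250 − 25 = 225 → 225
  B: 38 − 3.8 = 34.2 → 34
After the shade: rgb(16, 225, 34) = #10e122.
Lerp each channel 31% toward 128:
  R: 16 + 0.31×(128−16) = 16 + 34.72 = 50.72 → 51
  G: 225 + 0.31×(128−225) = 225 − 30.07 = 194.93 → 195
  B: 34 + 0.31×(128−34) = 34 + 29.14 = 63.14 → 63
rgb(51, 195, 63) = #33c33f.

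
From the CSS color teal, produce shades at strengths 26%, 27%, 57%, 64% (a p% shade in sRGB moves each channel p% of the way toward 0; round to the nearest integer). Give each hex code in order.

CSS teal is rgb(0, 128, 128).
26%: (0→0, 128 − 33.28 = 94.72→95, 128 − 33.28 = 94.72→95) → #005F5F
27%: (0→0, 128 − 34.56 = 93.44→93, 128 − 34.56 = 93.44→93) → #005D5D
57%: (0→0, 128 − 72.96 = 55.04→55, 128 − 72.96 = 55.04→55) → #003737
64%: (0→0, 128 − 81.92 = 46.08→46, 128 − 81.92 = 46.08→46) → #002E2E

#005F5F, #005D5D, #003737, #002E2E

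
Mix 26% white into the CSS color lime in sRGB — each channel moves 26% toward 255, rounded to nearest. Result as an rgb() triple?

CSS lime is rgb(0, 255, 0).
Lerp each channel 26% toward 255:
  R: 0 + 66.3 = 66.3 → 66
  G: 255 + 0 = 255 → 255
  B: 0 + 0.26×(255−0) = 0 + 66.3 = 66.3 → 66

rgb(66, 255, 66)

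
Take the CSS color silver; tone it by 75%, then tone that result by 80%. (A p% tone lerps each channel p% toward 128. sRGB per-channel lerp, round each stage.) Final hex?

CSS silver is rgb(192, 192, 192).
A 75% tone moves each channel 75% toward 128:
  R: 192 − 48 = 144 → 144
  G: 192 + 0.75×(128−192) = 192 − 48 = 144 → 144
  B: 192 − 48 = 144 → 144
After the tone: rgb(144, 144, 144) = #909090.
Lerp each channel 80% toward 128:
  R: 144 + 0.8×(128−144) = 144 − 12.8 = 131.2 → 131
  G: 144 − 12.8 = 131.2 → 131
  B: 144 − 12.8 = 131.2 → 131
rgb(131, 131, 131) = #838383.

#838383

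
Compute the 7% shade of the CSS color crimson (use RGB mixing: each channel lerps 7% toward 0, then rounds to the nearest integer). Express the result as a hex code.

#cd1338

CSS crimson is rgb(220, 20, 60).
Lerp each channel 7% toward 0:
  R: 220 − 15.4 = 204.6 → 205
  G: 20 + 0.07×(0−20) = 20 − 1.4 = 18.6 → 19
  B: 60 + 0.07×(0−60) = 60 − 4.2 = 55.8 → 56
rgb(205, 19, 56) = #cd1338.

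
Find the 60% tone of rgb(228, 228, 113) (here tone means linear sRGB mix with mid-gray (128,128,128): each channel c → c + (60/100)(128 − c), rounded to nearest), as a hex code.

#A8A87A

A 60% tone moves each channel 60% toward 128:
  R: 228 + 0.6×(128−228) = 228 − 60 = 168 → 168
  G: 228 + 0.6×(128−228) = 228 − 60 = 168 → 168
  B: 113 + 9 = 122 → 122
rgb(168, 168, 122) = #A8A87A.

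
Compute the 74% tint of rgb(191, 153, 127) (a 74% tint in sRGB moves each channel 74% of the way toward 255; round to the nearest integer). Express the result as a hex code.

#EEE4DE

A 74% tint moves each channel 74% toward 255:
  R: 191 + 47.36 = 238.36 → 238
  G: 153 + 75.48 = 228.48 → 228
  B: 127 + 94.72 = 221.72 → 222
rgb(238, 228, 222) = #EEE4DE.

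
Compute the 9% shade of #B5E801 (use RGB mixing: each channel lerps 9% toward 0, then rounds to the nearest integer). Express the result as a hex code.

#A5D301

#B5E801 is rgb(181, 232, 1).
Per channel, c → c + 0.09(0 − c):
  R: 181 + 0.09×(0−181) = 181 − 16.29 = 164.71 → 165
  G: 232 − 20.88 = 211.12 → 211
  B: 1 − 0.09 = 0.91 → 1
rgb(165, 211, 1) = #A5D301.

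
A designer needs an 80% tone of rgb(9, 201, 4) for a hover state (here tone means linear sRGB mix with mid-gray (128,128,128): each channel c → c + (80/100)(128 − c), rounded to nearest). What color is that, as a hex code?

Per channel, c → c + 0.8(128 − c):
  R: 9 + 95.2 = 104.2 → 104
  G: 201 + 0.8×(128−201) = 201 − 58.4 = 142.6 → 143
  B: 4 + 99.2 = 103.2 → 103
rgb(104, 143, 103) = #688F67.

#688F67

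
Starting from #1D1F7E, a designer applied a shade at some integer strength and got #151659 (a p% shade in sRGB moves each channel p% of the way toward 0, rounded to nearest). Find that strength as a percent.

29%

#1D1F7E is rgb(29, 31, 126); #151659 is rgb(21, 22, 89).
On the B channel (widest range): 89 ≈ 126 + (p/100)(0 − 126), so p ≈ 100×(89 − 126)/(0 − 126) = -3700/-126 = 29.37.
p = 29 reproduces all three channels after rounding.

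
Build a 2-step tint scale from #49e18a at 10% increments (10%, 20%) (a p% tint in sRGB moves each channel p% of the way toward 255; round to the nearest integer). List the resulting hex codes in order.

#49e18a is rgb(73, 225, 138).
10%: (73 + 18.2 = 91.2→91, 225 + 3 = 228→228, 138 + 11.7 = 149.7→150) → #5be496
20%: (73 + 36.4 = 109.4→109, 225 + 6 = 231→231, 138 + 23.4 = 161.4→161) → #6de7a1

#5be496, #6de7a1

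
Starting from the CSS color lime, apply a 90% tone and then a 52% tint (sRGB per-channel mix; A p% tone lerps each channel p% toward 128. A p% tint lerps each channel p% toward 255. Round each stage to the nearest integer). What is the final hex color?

CSS lime is rgb(0, 255, 0).
A 90% tone moves each channel 90% toward 128:
  R: 0 + 0.9×(128−0) = 0 + 115.2 = 115.2 → 115
  G: 255 + 0.9×(128−255) = 255 − 114.3 = 140.7 → 141
  B: 0 + 0.9×(128−0) = 0 + 115.2 = 115.2 → 115
After the tone: rgb(115, 141, 115) = #738D73.
A 52% tint moves each channel 52% toward 255:
  R: 115 + 72.8 = 187.8 → 188
  G: 141 + 0.52×(255−141) = 141 + 59.28 = 200.28 → 200
  B: 115 + 72.8 = 187.8 → 188
rgb(188, 200, 188) = #BCC8BC.

#BCC8BC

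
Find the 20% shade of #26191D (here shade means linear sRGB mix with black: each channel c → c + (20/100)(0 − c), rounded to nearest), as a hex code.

#26191D is rgb(38, 25, 29).
Per channel, c → c + 0.2(0 − c):
  R: 38 − 7.6 = 30.4 → 30
  G: 25 − 5 = 20 → 20
  B: 29 + 0.2×(0−29) = 29 − 5.8 = 23.2 → 23
rgb(30, 20, 23) = #1E1417.

#1E1417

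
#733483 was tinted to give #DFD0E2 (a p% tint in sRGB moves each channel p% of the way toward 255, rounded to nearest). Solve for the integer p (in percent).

#733483 is rgb(115, 52, 131); #DFD0E2 is rgb(223, 208, 226).
On the G channel (widest range): 208 ≈ 52 + (p/100)(255 − 52), so p ≈ 100×(208 − 52)/(255 − 52) = 15600/203 = 76.85.
p = 77 reproduces all three channels after rounding.

77%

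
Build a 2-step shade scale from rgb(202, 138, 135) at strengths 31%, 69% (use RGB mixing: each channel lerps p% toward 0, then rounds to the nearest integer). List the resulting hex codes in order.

31%: (202 − 62.62 = 139.38→139, 138 − 42.78 = 95.22→95, 135 − 41.85 = 93.15→93) → #8B5F5D
69%: (202 − 139.38 = 62.62→63, 138 − 95.22 = 42.78→43, 135 − 93.15 = 41.85→42) → #3F2B2A

#8B5F5D, #3F2B2A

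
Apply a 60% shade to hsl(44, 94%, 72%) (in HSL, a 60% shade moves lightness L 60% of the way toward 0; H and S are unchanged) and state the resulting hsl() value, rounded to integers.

hsl(44, 94%, 29%)

L moves 60% from 72 toward 0: 72 − 43.2 = 28.8 → 29.
H and S are unchanged.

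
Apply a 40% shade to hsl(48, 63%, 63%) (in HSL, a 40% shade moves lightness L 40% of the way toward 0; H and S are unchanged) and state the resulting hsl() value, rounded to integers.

L moves 40% from 63 toward 0: 63 − 25.2 = 37.8 → 38.
H and S are unchanged.

hsl(48, 63%, 38%)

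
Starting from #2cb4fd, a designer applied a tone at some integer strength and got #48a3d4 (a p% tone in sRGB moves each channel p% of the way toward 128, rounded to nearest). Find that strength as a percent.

#2cb4fd is rgb(44, 180, 253); #48a3d4 is rgb(72, 163, 212).
On the B channel (widest range): 212 ≈ 253 + (p/100)(128 − 253), so p ≈ 100×(212 − 253)/(128 − 253) = -4100/-125 = 32.80.
p = 33 reproduces all three channels after rounding.

33%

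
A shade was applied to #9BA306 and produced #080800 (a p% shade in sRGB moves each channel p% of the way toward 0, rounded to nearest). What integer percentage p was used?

95%

#9BA306 is rgb(155, 163, 6); #080800 is rgb(8, 8, 0).
On the G channel (widest range): 8 ≈ 163 + (p/100)(0 − 163), so p ≈ 100×(8 − 163)/(0 − 163) = -15500/-163 = 95.09.
p = 95 reproduces all three channels after rounding.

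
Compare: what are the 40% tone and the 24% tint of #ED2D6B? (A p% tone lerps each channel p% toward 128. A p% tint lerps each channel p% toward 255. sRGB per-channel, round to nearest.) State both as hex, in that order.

#C14E73, #F15F8F

#ED2D6B is rgb(237, 45, 107).
40% tone:
  R: 237 − 43.6 = 193.4 → 193
  G: 45 + 0.4×(128−45) = 45 + 33.2 = 78.2 → 78
  B: 107 + 8.4 = 115.4 → 115
  → #C14E73
24% tint:
  R: 237 + 4.32 = 241.32 → 241
  G: 45 + 0.24×(255−45) = 45 + 50.4 = 95.4 → 95
  B: 107 + 0.24×(255−107) = 107 + 35.52 = 142.52 → 143
  → #F15F8F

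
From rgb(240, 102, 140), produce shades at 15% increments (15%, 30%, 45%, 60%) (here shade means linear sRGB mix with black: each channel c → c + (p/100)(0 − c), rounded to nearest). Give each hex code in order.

15%: (240 − 36 = 204→204, 102 − 15.3 = 86.7→87, 140 − 21 = 119→119) → #cc5777
30%: (240 − 72 = 168→168, 102 − 30.6 = 71.4→71, 140 − 42 = 98→98) → #a84762
45%: (240 − 108 = 132→132, 102 − 45.9 = 56.1→56, 140 − 63 = 77→77) → #84384d
60%: (240 − 144 = 96→96, 102 − 61.2 = 40.8→41, 140 − 84 = 56→56) → #602938

#cc5777, #a84762, #84384d, #602938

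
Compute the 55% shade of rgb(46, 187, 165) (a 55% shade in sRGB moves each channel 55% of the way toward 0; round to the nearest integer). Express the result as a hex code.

#15544A

Lerp each channel 55% toward 0:
  R: 46 + 0.55×(0−46) = 46 − 25.3 = 20.7 → 21
  G: 187 + 0.55×(0−187) = 187 − 102.85 = 84.15 → 84
  B: 165 − 90.75 = 74.25 → 74
rgb(21, 84, 74) = #15544A.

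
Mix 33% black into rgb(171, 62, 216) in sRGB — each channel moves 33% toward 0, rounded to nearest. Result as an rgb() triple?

rgb(115, 42, 145)

A 33% shade moves each channel 33% toward 0:
  R: 171 + 0.33×(0−171) = 171 − 56.43 = 114.57 → 115
  G: 62 − 20.46 = 41.54 → 42
  B: 216 + 0.33×(0−216) = 216 − 71.28 = 144.72 → 145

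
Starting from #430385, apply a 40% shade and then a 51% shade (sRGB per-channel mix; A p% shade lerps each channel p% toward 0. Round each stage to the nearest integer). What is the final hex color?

#140127

#430385 is rgb(67, 3, 133).
Per channel, c → c + 0.4(0 − c):
  R: 67 + 0.4×(0−67) = 67 − 26.8 = 40.2 → 40
  G: 3 + 0.4×(0−3) = 3 − 1.2 = 1.8 → 2
  B: 133 − 53.2 = 79.8 → 80
After the shade: rgb(40, 2, 80) = #280250.
Per channel, c → c + 0.51(0 − c):
  R: 40 + 0.51×(0−40) = 40 − 20.4 = 19.6 → 20
  G: 2 + 0.51×(0−2) = 2 − 1.02 = 0.98 → 1
  B: 80 + 0.51×(0−80) = 80 − 40.8 = 39.2 → 39
rgb(20, 1, 39) = #140127.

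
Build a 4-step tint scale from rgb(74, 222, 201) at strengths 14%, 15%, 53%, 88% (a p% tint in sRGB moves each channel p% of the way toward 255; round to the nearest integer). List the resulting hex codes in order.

14%: (74 + 25.34 = 99.34→99, 222 + 4.62 = 226.62→227, 201 + 7.56 = 208.56→209) → #63E3D1
15%: (74 + 27.15 = 101.15→101, 222 + 4.95 = 226.95→227, 201 + 8.1 = 209.1→209) → #65E3D1
53%: (74 + 95.93 = 169.93→170, 222 + 17.49 = 239.49→239, 201 + 28.62 = 229.62→230) → #AAEFE6
88%: (74 + 159.28 = 233.28→233, 222 + 29.04 = 251.04→251, 201 + 47.52 = 248.52→249) → #E9FBF9

#63E3D1, #65E3D1, #AAEFE6, #E9FBF9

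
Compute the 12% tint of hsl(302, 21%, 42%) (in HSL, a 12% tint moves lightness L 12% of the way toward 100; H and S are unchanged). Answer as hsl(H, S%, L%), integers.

hsl(302, 21%, 49%)

L moves 12% from 42 toward 100: 42 + 6.96 = 48.96 → 49.
H and S are unchanged.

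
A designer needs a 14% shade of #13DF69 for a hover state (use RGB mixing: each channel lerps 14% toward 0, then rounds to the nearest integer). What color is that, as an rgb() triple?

#13DF69 is rgb(19, 223, 105).
A 14% shade moves each channel 14% toward 0:
  R: 19 + 0.14×(0−19) = 19 − 2.66 = 16.34 → 16
  G: 223 + 0.14×(0−223) = 223 − 31.22 = 191.78 → 192
  B: 105 − 14.7 = 90.3 → 90

rgb(16, 192, 90)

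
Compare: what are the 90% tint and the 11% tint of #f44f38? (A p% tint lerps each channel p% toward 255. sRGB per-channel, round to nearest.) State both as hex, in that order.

#f44f38 is rgb(244, 79, 56).
90% tint:
  R: 244 + 9.9 = 253.9 → 254
  G: 79 + 0.9×(255−79) = 79 + 158.4 = 237.4 → 237
  B: 56 + 179.1 = 235.1 → 235
  → #feedeb
11% tint:
  R: 244 + 0.11×(255−244) = 244 + 1.21 = 245.21 → 245
  G: 79 + 19.36 = 98.36 → 98
  B: 56 + 21.89 = 77.89 → 78
  → #f5624e

#feedeb, #f5624e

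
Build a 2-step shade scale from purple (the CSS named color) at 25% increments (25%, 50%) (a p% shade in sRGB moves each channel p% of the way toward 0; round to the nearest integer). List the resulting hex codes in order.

CSS purple is rgb(128, 0, 128).
25%: (128 − 32 = 96→96, 0→0, 128 − 32 = 96→96) → #600060
50%: (128 − 64 = 64→64, 0→0, 128 − 64 = 64→64) → #400040

#600060, #400040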